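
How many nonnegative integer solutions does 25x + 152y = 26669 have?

7

gcd(152, 25):
  152 = 6·25 + 2
  25 = 12·2 + 1
  2 = 2·1
so gcd(152, 25) = 1.
Back-substitute for Bézout coefficients:
  1 = 25 - 12·2
  ... = 25·(73) + 152·(-12)
Scale by 26669: one solution is (1946837, -320028). Reduce x mod 152: (21, 172).
General: x = 21 + 152t, y = 172 - 25t.
x ≥ 0 ⇒ t ≥ 0; y ≥ 0 ⇒ t ≤ 6. So t ∈ [0, 6]: 7 solutions.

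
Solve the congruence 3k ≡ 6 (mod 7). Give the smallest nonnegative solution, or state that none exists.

gcd(7, 3) = 1.
1 divides 6, so solutions exist.
By Bézout, 3*(-2) + 7*(1) = 1.
So 3*(-2) ≡ 1 (mod 7); multiply by 6: k ≡ -12 (mod 7).
Smallest nonnegative: k = -12 mod 7 = 2.

2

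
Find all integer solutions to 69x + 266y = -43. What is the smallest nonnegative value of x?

gcd(266, 69) = 1  (266 = 3×69 + 59, 69 = 1×59 + 10, 59 = 5×10 + 9, 10 = 1×9 + 1, 9 = 9×1).
1 divides -43, so solutions exist.
Back-substituting, 69×(27) + 266×(-7) = 1.
Scale by -43/1 = -43: (x₀, y₀) = (-1161, 301).
General solution: x = -1161 + 266t, y = 301 - 69t for integer t.
x ≥ 0: smallest is -1161 mod 266 = 169 (at t = 5), with y = -44.

169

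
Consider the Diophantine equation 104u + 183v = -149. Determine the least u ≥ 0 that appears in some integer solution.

32

gcd(183, 104) = 1  (183 = 1·104 + 79, 104 = 1·79 + 25, 79 = 3·25 + 4, 25 = 6·4 + 1, 4 = 4·1).
1 divides -149, so solutions exist.
Back-substituting, 104·(44) + 183·(-25) = 1.
Scale by -149/1 = -149: (u₀, v₀) = (-6556, 3725).
General solution: u = -6556 + 183t, v = 3725 - 104t for integer t.
u ≥ 0: smallest is -6556 mod 183 = 32 (at t = 36), with v = -19.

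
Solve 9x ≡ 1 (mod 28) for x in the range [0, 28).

25

gcd(28, 9) = 1  (28 = 3·9 + 1, 9 = 9·1).
Back-substituting, 9·(-3) + 28·(1) = 1.
So 9·-3 ≡ 1 (mod 28), and -3 mod 28 = 25.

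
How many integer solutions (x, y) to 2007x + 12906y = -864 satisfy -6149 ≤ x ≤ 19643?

gcd(12906, 2007) = 9.
By Bézout, 2007×(463) + 12906×(-72) = 9.
Particular solution: (6, -1).
General solution: x = 6 + 1434t, y = -1 - 223t for integer t.
-6149 ≤ 6 + 1434t ≤ 19643 gives t ∈ [-4, 13], which is 18 values.

18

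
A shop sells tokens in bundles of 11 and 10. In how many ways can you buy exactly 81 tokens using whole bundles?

Need nonnegative integers with 11j + 10k = 81.
gcd(11, 10) = 1, and 11·(1) + 10·(-1) = 1.
So (j₀, k₀) = (81, -81); general j = 81 + 10t, k = -81 - 11t.
j ≥ 0 ⇒ t ≥ -8; k ≥ 0 ⇒ t ≤ -8. That's 1 value of t.

1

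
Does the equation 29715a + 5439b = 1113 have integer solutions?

yes

gcd(29715, 5439) = 21  (29715 = 5·5439 + 2520, 5439 = 2·2520 + 399, 2520 = 6·399 + 126, 399 = 3·126 + 21, 126 = 6·21).
21 divides 1113, so integer solutions exist.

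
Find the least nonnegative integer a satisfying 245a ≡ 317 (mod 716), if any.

653

gcd(716, 245):
  716 = 2·245 + 226
  245 = 1·226 + 19
  226 = 11·19 + 17
  19 = 1·17 + 2
  17 = 8·2 + 1
  2 = 2·1
so gcd(716, 245) = 1.
1 divides 317, so solutions exist.
Back-substitute for Bézout coefficients:
  1 = 17 - 8·2
  ... = 245·(-339) + 716·(116)
So 245·(-339) ≡ 1 (mod 716); multiply by 317: a ≡ -107463 (mod 716).
Smallest nonnegative: a = -107463 mod 716 = 653.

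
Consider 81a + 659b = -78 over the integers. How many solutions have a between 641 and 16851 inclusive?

24

gcd(659, 81) = 1.
By Bézout, 81×(179) + 659×(-22) = 1.
Particular solution: (536, -66).
General solution: a = 536 + 659t, b = -66 - 81t for integer t.
641 ≤ 536 + 659t ≤ 16851 gives t ∈ [1, 24], which is 24 values.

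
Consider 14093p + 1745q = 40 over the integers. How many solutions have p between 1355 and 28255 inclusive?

15

gcd(14093, 1745) = 1.
By Bézout, 14093×(-328) + 1745×(2649) = 1.
Particular solution: (840, -6784).
General solution: p = 840 + 1745t, q = -6784 - 14093t for integer t.
1355 ≤ 840 + 1745t ≤ 28255 gives t ∈ [1, 15], which is 15 values.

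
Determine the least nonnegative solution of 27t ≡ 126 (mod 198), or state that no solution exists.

gcd(198, 27) = 9  (198 = 7*27 + 9, 27 = 3*9).
9 divides 126, so solutions exist.
Back-substituting, 27*(-7) + 198*(1) = 9.
So 27*(-7) ≡ 9 (mod 198); multiply by 14: t ≡ -98 (mod 22).
Smallest nonnegative: t = -98 mod 22 = 12.

12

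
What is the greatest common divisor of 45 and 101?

gcd(101, 45) = 1  (101 = 2×45 + 11, 45 = 4×11 + 1, 11 = 11×1).

1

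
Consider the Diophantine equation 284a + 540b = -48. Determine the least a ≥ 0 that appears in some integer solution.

93

gcd(540, 284) = 4  (540 = 1×284 + 256, 284 = 1×256 + 28, 256 = 9×28 + 4, 28 = 7×4).
4 divides -48, so solutions exist.
Back-substituting, 284×(-19) + 540×(10) = 4.
Scale by -48/4 = -12: (a₀, b₀) = (228, -120).
General solution: a = 228 + 135t, b = -120 - 71t for integer t.
a ≥ 0: smallest is 228 mod 135 = 93 (at t = -1), with b = -49.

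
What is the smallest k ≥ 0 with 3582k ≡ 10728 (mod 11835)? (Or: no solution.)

gcd(11835, 3582) = 9  (11835 = 3·3582 + 1089, 3582 = 3·1089 + 315, 1089 = 3·315 + 144, 315 = 2·144 + 27, 144 = 5·27 + 9, 27 = 3·9).
9 divides 10728, so solutions exist.
Back-substituting, 3582·(-413) + 11835·(125) = 9.
So 3582·(-413) ≡ 9 (mod 11835); multiply by 1192: k ≡ -492296 (mod 1315).
Smallest nonnegative: k = -492296 mod 1315 = 829.

829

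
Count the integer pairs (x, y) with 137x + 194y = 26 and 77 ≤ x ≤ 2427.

gcd(194, 137) = 1.
By Bézout, 137·(17) + 194·(-12) = 1.
Particular solution: (54, -38).
General solution: x = 54 + 194t, y = -38 - 137t for integer t.
77 ≤ 54 + 194t ≤ 2427 gives t ∈ [1, 12], which is 12 values.

12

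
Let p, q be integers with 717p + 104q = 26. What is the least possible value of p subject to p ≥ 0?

gcd(717, 104):
  717 = 6·104 + 93
  104 = 1·93 + 11
  93 = 8·11 + 5
  11 = 2·5 + 1
  5 = 5·1
so gcd(717, 104) = 1.
1 divides 26, so solutions exist.
Back-substitute for Bézout coefficients:
  1 = 11 - 2·5
  ... = 717·(-19) + 104·(131)
Scale by 26/1 = 26: (p₀, q₀) = (-494, 3406).
General solution: p = -494 + 104t, q = 3406 - 717t for integer t.
p ≥ 0: smallest is -494 mod 104 = 26 (at t = 5), with q = -179.

26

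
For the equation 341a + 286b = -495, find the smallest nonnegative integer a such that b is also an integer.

gcd(341, 286):
  341 = 1*286 + 55
  286 = 5*55 + 11
  55 = 5*11
so gcd(341, 286) = 11.
11 divides -495, so solutions exist.
Back-substitute for Bézout coefficients:
  11 = 286 - 5*55
  ... = 341*(-5) + 286*(6)
Scale by -495/11 = -45: (a₀, b₀) = (225, -270).
General solution: a = 225 + 26t, b = -270 - 31t for integer t.
a ≥ 0: smallest is 225 mod 26 = 17 (at t = -8), with b = -22.

17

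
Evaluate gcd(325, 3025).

gcd(3025, 325):
  3025 = 9×325 + 100
  325 = 3×100 + 25
  100 = 4×25
so gcd(3025, 325) = 25.

25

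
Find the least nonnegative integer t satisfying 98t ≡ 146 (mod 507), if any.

136

gcd(507, 98) = 1.
1 divides 146, so solutions exist.
By Bézout, 98·(119) + 507·(-23) = 1.
So 98·(119) ≡ 1 (mod 507); multiply by 146: t ≡ 17374 (mod 507).
Smallest nonnegative: t = 17374 mod 507 = 136.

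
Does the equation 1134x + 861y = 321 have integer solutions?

gcd(1134, 861):
  1134 = 1·861 + 273
  861 = 3·273 + 42
  273 = 6·42 + 21
  42 = 2·21
so gcd(1134, 861) = 21.
21 does not divide 321 (remainder 6), so no integer solutions.

no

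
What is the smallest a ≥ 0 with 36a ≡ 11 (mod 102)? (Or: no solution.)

no solution

gcd(102, 36) = 6.
6 does not divide 11, so the congruence has no solution.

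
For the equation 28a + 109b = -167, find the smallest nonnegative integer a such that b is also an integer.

gcd(109, 28) = 1  (109 = 3·28 + 25, 28 = 1·25 + 3, 25 = 8·3 + 1, 3 = 3·1).
1 divides -167, so solutions exist.
Back-substituting, 28·(-35) + 109·(9) = 1.
Scale by -167/1 = -167: (a₀, b₀) = (5845, -1503).
General solution: a = 5845 + 109t, b = -1503 - 28t for integer t.
a ≥ 0: smallest is 5845 mod 109 = 68 (at t = -53), with b = -19.

68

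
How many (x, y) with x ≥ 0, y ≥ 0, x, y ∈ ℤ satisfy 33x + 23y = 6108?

gcd(33, 23) = 1  (33 = 1*23 + 10, 23 = 2*10 + 3, 10 = 3*3 + 1, 3 = 3*1).
Back-substituting, 33*(7) + 23*(-10) = 1.
Scale by 6108: one solution is (42756, -61080). Reduce x mod 23: (22, 234).
General: x = 22 + 23t, y = 234 - 33t.
x ≥ 0 ⇒ t ≥ 0; y ≥ 0 ⇒ t ≤ 7. So t ∈ [0, 7]: 8 solutions.

8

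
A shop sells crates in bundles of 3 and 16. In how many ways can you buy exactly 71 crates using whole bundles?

Need nonnegative integers with 3j + 16k = 71.
gcd(3, 16) = 1, and 3·(-5) + 16·(1) = 1.
So (j₀, k₀) = (-355, 71); general j = -355 + 16t, k = 71 - 3t.
j ≥ 0 ⇒ t ≥ 23; k ≥ 0 ⇒ t ≤ 23. That's 1 value of t.

1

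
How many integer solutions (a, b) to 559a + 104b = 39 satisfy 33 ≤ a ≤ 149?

15

gcd(559, 104):
  559 = 5*104 + 39
  104 = 2*39 + 26
  39 = 1*26 + 13
  26 = 2*13
so gcd(559, 104) = 13.
Back-substitute for Bézout coefficients:
  13 = 39 - 1*26
  ... = 559*(3) + 104*(-16)
Scale by 3: particular solution (9, -48); reduce a mod 8: (1, -5).
General solution: a = 1 + 8t, b = -5 - 43t for integer t.
33 ≤ 1 + 8t ≤ 149 gives t ∈ [4, 18], which is 15 values.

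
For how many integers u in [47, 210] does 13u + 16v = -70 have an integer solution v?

gcd(16, 13):
  16 = 1×13 + 3
  13 = 4×3 + 1
  3 = 3×1
so gcd(16, 13) = 1.
Back-substitute for Bézout coefficients:
  1 = 13 - 4×3
  ... = 13×(5) + 16×(-4)
Scale by -70: particular solution (-350, 280); reduce u mod 16: (2, -6).
General solution: u = 2 + 16t, v = -6 - 13t for integer t.
47 ≤ 2 + 16t ≤ 210 gives t ∈ [3, 13], which is 11 values.

11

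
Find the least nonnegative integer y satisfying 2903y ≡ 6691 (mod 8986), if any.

gcd(8986, 2903) = 1.
1 divides 6691, so solutions exist.
By Bézout, 2903×(811) + 8986×(-262) = 1.
So 2903×(811) ≡ 1 (mod 8986); multiply by 6691: y ≡ 5426401 (mod 8986).
Smallest nonnegative: y = 5426401 mod 8986 = 7843.

7843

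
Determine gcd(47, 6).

1

gcd(47, 6) = 1  (47 = 7×6 + 5, 6 = 1×5 + 1, 5 = 5×1).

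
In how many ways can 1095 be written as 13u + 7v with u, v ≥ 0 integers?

12

gcd(13, 7) = 1  (13 = 1*7 + 6, 7 = 1*6 + 1, 6 = 6*1).
Back-substituting, 13*(-1) + 7*(2) = 1.
Scale by 1095: one solution is (-1095, 2190). Reduce u mod 7: (4, 149).
General: u = 4 + 7t, v = 149 - 13t.
u ≥ 0 ⇒ t ≥ 0; v ≥ 0 ⇒ t ≤ 11. So t ∈ [0, 11]: 12 solutions.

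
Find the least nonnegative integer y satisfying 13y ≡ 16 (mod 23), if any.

3

gcd(23, 13) = 1  (23 = 1*13 + 10, 13 = 1*10 + 3, 10 = 3*3 + 1, 3 = 3*1).
1 divides 16, so solutions exist.
Back-substituting, 13*(-7) + 23*(4) = 1.
So 13*(-7) ≡ 1 (mod 23); multiply by 16: y ≡ -112 (mod 23).
Smallest nonnegative: y = -112 mod 23 = 3.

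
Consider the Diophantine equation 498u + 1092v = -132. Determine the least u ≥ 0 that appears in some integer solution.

162

gcd(1092, 498) = 6.
6 divides -132, so solutions exist.
By Bézout, 498*(-57) + 1092*(26) = 6.
Scale by -132/6 = -22: (u₀, v₀) = (1254, -572).
General solution: u = 1254 + 182t, v = -572 - 83t for integer t.
u ≥ 0: smallest is 1254 mod 182 = 162 (at t = -6), with v = -74.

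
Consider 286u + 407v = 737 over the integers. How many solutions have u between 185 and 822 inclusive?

gcd(407, 286) = 11.
By Bézout, 286*(10) + 407*(-7) = 11.
Particular solution: (4, -1).
General solution: u = 4 + 37t, v = -1 - 26t for integer t.
185 ≤ 4 + 37t ≤ 822 gives t ∈ [5, 22], which is 18 values.

18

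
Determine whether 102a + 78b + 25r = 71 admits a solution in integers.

gcd(102, 78) = 6  (102 = 1·78 + 24, 78 = 3·24 + 6, 24 = 4·6).
gcd(6, 25) = 1.
1 divides 71, so integer solutions exist.

yes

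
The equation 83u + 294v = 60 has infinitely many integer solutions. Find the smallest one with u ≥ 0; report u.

192

gcd(294, 83) = 1.
1 divides 60, so solutions exist.
By Bézout, 83·(-85) + 294·(24) = 1.
Scale by 60/1 = 60: (u₀, v₀) = (-5100, 1440).
General solution: u = -5100 + 294t, v = 1440 - 83t for integer t.
u ≥ 0: smallest is -5100 mod 294 = 192 (at t = 18), with v = -54.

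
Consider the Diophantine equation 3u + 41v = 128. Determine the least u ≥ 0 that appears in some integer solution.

gcd(41, 3) = 1  (41 = 13×3 + 2, 3 = 1×2 + 1, 2 = 2×1).
1 divides 128, so solutions exist.
Back-substituting, 3×(14) + 41×(-1) = 1.
Scale by 128/1 = 128: (u₀, v₀) = (1792, -128).
General solution: u = 1792 + 41t, v = -128 - 3t for integer t.
u ≥ 0: smallest is 1792 mod 41 = 29 (at t = -43), with v = 1.

29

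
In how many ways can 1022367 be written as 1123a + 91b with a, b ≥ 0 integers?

gcd(1123, 91) = 1  (1123 = 12*91 + 31, 91 = 2*31 + 29, 31 = 1*29 + 2, 29 = 14*2 + 1, 2 = 2*1).
Back-substituting, 1123*(-44) + 91*(543) = 1.
Scale by 1022367: one solution is (-44984148, 555145281). Reduce a mod 91: (64, 10445).
General: a = 64 + 91t, b = 10445 - 1123t.
a ≥ 0 ⇒ t ≥ 0; b ≥ 0 ⇒ t ≤ 9. So t ∈ [0, 9]: 10 solutions.

10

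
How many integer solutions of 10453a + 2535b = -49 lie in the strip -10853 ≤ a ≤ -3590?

3

gcd(10453, 2535):
  10453 = 4·2535 + 313
  2535 = 8·313 + 31
  313 = 10·31 + 3
  31 = 10·3 + 1
  3 = 3·1
so gcd(10453, 2535) = 1.
Back-substitute for Bézout coefficients:
  1 = 31 - 10·3
  ... = 10453·(-818) + 2535·(3373)
Scale by -49: particular solution (40082, -165277); reduce a mod 2535: (2057, -8482).
General solution: a = 2057 + 2535t, b = -8482 - 10453t for integer t.
-10853 ≤ 2057 + 2535t ≤ -3590 gives t ∈ [-5, -3], which is 3 values.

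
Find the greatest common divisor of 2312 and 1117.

gcd(2312, 1117):
  2312 = 2·1117 + 78
  1117 = 14·78 + 25
  78 = 3·25 + 3
  25 = 8·3 + 1
  3 = 3·1
so gcd(2312, 1117) = 1.

1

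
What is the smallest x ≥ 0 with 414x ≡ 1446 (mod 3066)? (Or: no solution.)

gcd(3066, 414) = 6.
6 divides 1446, so solutions exist.
By Bézout, 414*(237) + 3066*(-32) = 6.
So 414*(237) ≡ 6 (mod 3066); multiply by 241: x ≡ 57117 (mod 511).
Smallest nonnegative: x = 57117 mod 511 = 396.

396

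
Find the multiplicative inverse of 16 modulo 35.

gcd(35, 16) = 1.
By Bézout, 16·(11) + 35·(-5) = 1.
So 16·11 ≡ 1 (mod 35), and 11 mod 35 = 11.

11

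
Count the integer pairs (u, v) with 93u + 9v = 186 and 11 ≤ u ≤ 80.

gcd(93, 9) = 3  (93 = 10×9 + 3, 9 = 3×3).
Back-substituting, 93×(1) + 9×(-10) = 3.
Scale by 62: particular solution (62, -620); reduce u mod 3: (2, 0).
General solution: u = 2 + 3t, v = 0 - 31t for integer t.
11 ≤ 2 + 3t ≤ 80 gives t ∈ [3, 26], which is 24 values.

24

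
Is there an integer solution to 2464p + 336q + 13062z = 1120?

yes

gcd(2464, 336) = 112.
gcd(112, 13062) = 14.
14 divides 1120, so integer solutions exist.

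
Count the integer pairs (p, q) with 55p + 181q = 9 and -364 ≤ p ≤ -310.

gcd(181, 55) = 1.
By Bézout, 55*(79) + 181*(-24) = 1.
Particular solution: (168, -51).
General solution: p = 168 + 181t, q = -51 - 55t for integer t.
-364 ≤ 168 + 181t ≤ -310 gives t ∈ [-2, -3], which is 0 values.

0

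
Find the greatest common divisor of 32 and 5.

1

gcd(32, 5) = 1  (32 = 6·5 + 2, 5 = 2·2 + 1, 2 = 2·1).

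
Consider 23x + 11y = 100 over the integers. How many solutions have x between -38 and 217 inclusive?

gcd(23, 11) = 1.
By Bézout, 23*(1) + 11*(-2) = 1.
Particular solution: (1, 7).
General solution: x = 1 + 11t, y = 7 - 23t for integer t.
-38 ≤ 1 + 11t ≤ 217 gives t ∈ [-3, 19], which is 23 values.

23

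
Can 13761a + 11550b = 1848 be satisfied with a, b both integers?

yes

gcd(13761, 11550) = 33  (13761 = 1·11550 + 2211, 11550 = 5·2211 + 495, 2211 = 4·495 + 231, 495 = 2·231 + 33, 231 = 7·33).
33 divides 1848, so integer solutions exist.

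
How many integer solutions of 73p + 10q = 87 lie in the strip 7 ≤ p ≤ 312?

gcd(73, 10) = 1  (73 = 7×10 + 3, 10 = 3×3 + 1, 3 = 3×1).
Back-substituting, 73×(-3) + 10×(22) = 1.
Scale by 87: particular solution (-261, 1914); reduce p mod 10: (9, -57).
General solution: p = 9 + 10t, q = -57 - 73t for integer t.
7 ≤ 9 + 10t ≤ 312 gives t ∈ [0, 30], which is 31 values.

31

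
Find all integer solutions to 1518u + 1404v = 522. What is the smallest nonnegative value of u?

177

gcd(1518, 1404):
  1518 = 1·1404 + 114
  1404 = 12·114 + 36
  114 = 3·36 + 6
  36 = 6·6
so gcd(1518, 1404) = 6.
6 divides 522, so solutions exist.
Back-substitute for Bézout coefficients:
  6 = 114 - 3·36
  ... = 1518·(37) + 1404·(-40)
Scale by 522/6 = 87: (u₀, v₀) = (3219, -3480).
General solution: u = 3219 + 234t, v = -3480 - 253t for integer t.
u ≥ 0: smallest is 3219 mod 234 = 177 (at t = -13), with v = -191.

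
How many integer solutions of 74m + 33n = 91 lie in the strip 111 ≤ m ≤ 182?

gcd(74, 33) = 1.
By Bézout, 74*(-4) + 33*(9) = 1.
Particular solution: (32, -69).
General solution: m = 32 + 33t, n = -69 - 74t for integer t.
111 ≤ 32 + 33t ≤ 182 gives t ∈ [3, 4], which is 2 values.

2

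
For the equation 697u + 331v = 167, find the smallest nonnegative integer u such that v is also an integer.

175

gcd(697, 331):
  697 = 2·331 + 35
  331 = 9·35 + 16
  35 = 2·16 + 3
  16 = 5·3 + 1
  3 = 3·1
so gcd(697, 331) = 1.
1 divides 167, so solutions exist.
Back-substitute for Bézout coefficients:
  1 = 16 - 5·3
  ... = 697·(-104) + 331·(219)
Scale by 167/1 = 167: (u₀, v₀) = (-17368, 36573).
General solution: u = -17368 + 331t, v = 36573 - 697t for integer t.
u ≥ 0: smallest is -17368 mod 331 = 175 (at t = 53), with v = -368.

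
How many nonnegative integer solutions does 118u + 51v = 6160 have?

gcd(118, 51) = 1.
By Bézout, 118*(16) + 51*(-37) = 1.
One solution: (28, 56).
General: u = 28 + 51t, v = 56 - 118t.
u ≥ 0 ⇒ t ≥ 0; v ≥ 0 ⇒ t ≤ 0. So t ∈ [0, 0]: 1 solution.

1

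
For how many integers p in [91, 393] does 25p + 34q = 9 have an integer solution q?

gcd(34, 25) = 1  (34 = 1×25 + 9, 25 = 2×9 + 7, 9 = 1×7 + 2, 7 = 3×2 + 1, 2 = 2×1).
Back-substituting, 25×(15) + 34×(-11) = 1.
Scale by 9: particular solution (135, -99); reduce p mod 34: (33, -24).
General solution: p = 33 + 34t, q = -24 - 25t for integer t.
91 ≤ 33 + 34t ≤ 393 gives t ∈ [2, 10], which is 9 values.

9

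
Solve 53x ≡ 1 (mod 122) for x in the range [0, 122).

gcd(122, 53) = 1.
By Bézout, 53·(-23) + 122·(10) = 1.
So 53·-23 ≡ 1 (mod 122), and -23 mod 122 = 99.

99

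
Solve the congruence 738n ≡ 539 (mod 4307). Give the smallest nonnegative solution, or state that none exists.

2376

gcd(4307, 738) = 1.
1 divides 539, so solutions exist.
By Bézout, 738*(356) + 4307*(-61) = 1.
So 738*(356) ≡ 1 (mod 4307); multiply by 539: n ≡ 191884 (mod 4307).
Smallest nonnegative: n = 191884 mod 4307 = 2376.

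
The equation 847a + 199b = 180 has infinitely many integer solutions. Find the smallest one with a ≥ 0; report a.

gcd(847, 199) = 1.
1 divides 180, so solutions exist.
By Bézout, 847*(-39) + 199*(166) = 1.
Scale by 180/1 = 180: (a₀, b₀) = (-7020, 29880).
General solution: a = -7020 + 199t, b = 29880 - 847t for integer t.
a ≥ 0: smallest is -7020 mod 199 = 144 (at t = 36), with b = -612.

144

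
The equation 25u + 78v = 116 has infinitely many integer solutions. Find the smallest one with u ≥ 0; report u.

14

gcd(78, 25):
  78 = 3*25 + 3
  25 = 8*3 + 1
  3 = 3*1
so gcd(78, 25) = 1.
1 divides 116, so solutions exist.
Back-substitute for Bézout coefficients:
  1 = 25 - 8*3
  ... = 25*(25) + 78*(-8)
Scale by 116/1 = 116: (u₀, v₀) = (2900, -928).
General solution: u = 2900 + 78t, v = -928 - 25t for integer t.
u ≥ 0: smallest is 2900 mod 78 = 14 (at t = -37), with v = -3.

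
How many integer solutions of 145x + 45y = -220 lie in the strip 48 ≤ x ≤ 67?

2

gcd(145, 45) = 5  (145 = 3*45 + 10, 45 = 4*10 + 5, 10 = 2*5).
Back-substituting, 145*(-4) + 45*(13) = 5.
Scale by -44: particular solution (176, -572); reduce x mod 9: (5, -21).
General solution: x = 5 + 9t, y = -21 - 29t for integer t.
48 ≤ 5 + 9t ≤ 67 gives t ∈ [5, 6], which is 2 values.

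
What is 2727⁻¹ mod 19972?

gcd(19972, 2727) = 1.
By Bézout, 2727·(-6401) + 19972·(874) = 1.
So 2727·-6401 ≡ 1 (mod 19972), and -6401 mod 19972 = 13571.

13571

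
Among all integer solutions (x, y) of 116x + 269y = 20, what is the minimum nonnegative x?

gcd(269, 116) = 1  (269 = 2*116 + 37, 116 = 3*37 + 5, 37 = 7*5 + 2, 5 = 2*2 + 1, 2 = 2*1).
1 divides 20, so solutions exist.
Back-substituting, 116*(109) + 269*(-47) = 1.
Scale by 20/1 = 20: (x₀, y₀) = (2180, -940).
General solution: x = 2180 + 269t, y = -940 - 116t for integer t.
x ≥ 0: smallest is 2180 mod 269 = 28 (at t = -8), with y = -12.

28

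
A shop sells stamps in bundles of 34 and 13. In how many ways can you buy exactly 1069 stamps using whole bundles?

3

Need nonnegative integers with 34j + 13k = 1069.
gcd(34, 13) = 1, and 34·(5) + 13·(-13) = 1.
So (j₀, k₀) = (5345, -13897); general j = 5345 + 13t, k = -13897 - 34t.
j ≥ 0 ⇒ t ≥ -411; k ≥ 0 ⇒ t ≤ -409. That's 3 values of t.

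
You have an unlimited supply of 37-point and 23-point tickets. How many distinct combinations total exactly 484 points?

Need nonnegative integers with 37j + 23k = 484.
gcd(37, 23) = 1, and 37·(5) + 23·(-8) = 1.
So (j₀, k₀) = (2420, -3872); general j = 2420 + 23t, k = -3872 - 37t.
j ≥ 0 ⇒ t ≥ -105; k ≥ 0 ⇒ t ≤ -105. That's 1 value of t.

1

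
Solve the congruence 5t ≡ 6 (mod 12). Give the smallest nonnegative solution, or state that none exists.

6

gcd(12, 5):
  12 = 2*5 + 2
  5 = 2*2 + 1
  2 = 2*1
so gcd(12, 5) = 1.
1 divides 6, so solutions exist.
Back-substitute for Bézout coefficients:
  1 = 5 - 2*2
  ... = 5*(5) + 12*(-2)
So 5*(5) ≡ 1 (mod 12); multiply by 6: t ≡ 30 (mod 12).
Smallest nonnegative: t = 30 mod 12 = 6.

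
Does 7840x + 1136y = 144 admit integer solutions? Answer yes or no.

gcd(7840, 1136) = 16.
16 divides 144, so integer solutions exist.

yes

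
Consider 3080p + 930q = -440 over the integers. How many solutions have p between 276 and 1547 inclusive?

gcd(3080, 930) = 10.
By Bézout, 3080*(-16) + 930*(53) = 10.
Particular solution: (53, -176).
General solution: p = 53 + 93t, q = -176 - 308t for integer t.
276 ≤ 53 + 93t ≤ 1547 gives t ∈ [3, 16], which is 14 values.

14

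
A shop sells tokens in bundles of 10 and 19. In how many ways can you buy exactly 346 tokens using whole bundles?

Need nonnegative integers with 10j + 19k = 346.
gcd(10, 19) = 1, and 10·(2) + 19·(-1) = 1.
So (j₀, k₀) = (692, -346); general j = 692 + 19t, k = -346 - 10t.
j ≥ 0 ⇒ t ≥ -36; k ≥ 0 ⇒ t ≤ -35. That's 2 values of t.

2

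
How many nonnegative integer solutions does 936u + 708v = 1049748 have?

gcd(936, 708) = 12.
By Bézout, 936×(28) + 708×(-37) = 12.
One solution: (27, 1447).
General: u = 27 + 59t, v = 1447 - 78t.
u ≥ 0 ⇒ t ≥ 0; v ≥ 0 ⇒ t ≤ 18. So t ∈ [0, 18]: 19 solutions.

19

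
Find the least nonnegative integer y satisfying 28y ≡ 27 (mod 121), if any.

gcd(121, 28) = 1  (121 = 4×28 + 9, 28 = 3×9 + 1, 9 = 9×1).
1 divides 27, so solutions exist.
Back-substituting, 28×(13) + 121×(-3) = 1.
So 28×(13) ≡ 1 (mod 121); multiply by 27: y ≡ 351 (mod 121).
Smallest nonnegative: y = 351 mod 121 = 109.

109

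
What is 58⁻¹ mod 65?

37

gcd(65, 58) = 1  (65 = 1*58 + 7, 58 = 8*7 + 2, 7 = 3*2 + 1, 2 = 2*1).
Back-substituting, 58*(-28) + 65*(25) = 1.
So 58*-28 ≡ 1 (mod 65), and -28 mod 65 = 37.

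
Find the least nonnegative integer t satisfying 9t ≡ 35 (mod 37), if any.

gcd(37, 9) = 1.
1 divides 35, so solutions exist.
By Bézout, 9×(-4) + 37×(1) = 1.
So 9×(-4) ≡ 1 (mod 37); multiply by 35: t ≡ -140 (mod 37).
Smallest nonnegative: t = -140 mod 37 = 8.

8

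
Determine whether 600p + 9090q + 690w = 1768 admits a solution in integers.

no

gcd(9090, 600) = 30  (9090 = 15·600 + 90, 600 = 6·90 + 60, 90 = 1·60 + 30, 60 = 2·30).
gcd(30, 690) = 30.
30 does not divide 1768 (remainder 28), so no integer solutions.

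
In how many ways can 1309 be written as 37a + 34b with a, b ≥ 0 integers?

1

gcd(37, 34) = 1  (37 = 1*34 + 3, 34 = 11*3 + 1, 3 = 3*1).
Back-substituting, 37*(-11) + 34*(12) = 1.
Scale by 1309: one solution is (-14399, 15708). Reduce a mod 34: (17, 20).
General: a = 17 + 34t, b = 20 - 37t.
a ≥ 0 ⇒ t ≥ 0; b ≥ 0 ⇒ t ≤ 0. So t ∈ [0, 0]: 1 solution.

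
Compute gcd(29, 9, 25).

1

gcd(29, 9) = 1  (29 = 3*9 + 2, 9 = 4*2 + 1, 2 = 2*1).
gcd(1, 25) = 1.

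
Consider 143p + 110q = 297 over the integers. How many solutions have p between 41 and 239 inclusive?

gcd(143, 110):
  143 = 1×110 + 33
  110 = 3×33 + 11
  33 = 3×11
so gcd(143, 110) = 11.
Back-substitute for Bézout coefficients:
  11 = 110 - 3×33
  ... = 143×(-3) + 110×(4)
Scale by 27: particular solution (-81, 108); reduce p mod 10: (9, -9).
General solution: p = 9 + 10t, q = -9 - 13t for integer t.
41 ≤ 9 + 10t ≤ 239 gives t ∈ [4, 23], which is 20 values.

20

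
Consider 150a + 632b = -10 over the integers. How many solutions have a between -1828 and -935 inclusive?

gcd(632, 150) = 2  (632 = 4*150 + 32, 150 = 4*32 + 22, 32 = 1*22 + 10, 22 = 2*10 + 2, 10 = 5*2).
Back-substituting, 150*(59) + 632*(-14) = 2.
Scale by -5: particular solution (-295, 70); reduce a mod 316: (21, -5).
General solution: a = 21 + 316t, b = -5 - 75t for integer t.
-1828 ≤ 21 + 316t ≤ -935 gives t ∈ [-5, -4], which is 2 values.

2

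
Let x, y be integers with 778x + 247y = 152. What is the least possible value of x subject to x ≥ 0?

171

gcd(778, 247) = 1  (778 = 3·247 + 37, 247 = 6·37 + 25, 37 = 1·25 + 12, 25 = 2·12 + 1, 12 = 12·1).
1 divides 152, so solutions exist.
Back-substituting, 778·(-20) + 247·(63) = 1.
Scale by 152/1 = 152: (x₀, y₀) = (-3040, 9576).
General solution: x = -3040 + 247t, y = 9576 - 778t for integer t.
x ≥ 0: smallest is -3040 mod 247 = 171 (at t = 13), with y = -538.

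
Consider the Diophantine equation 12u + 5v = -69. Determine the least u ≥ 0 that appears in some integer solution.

3

gcd(12, 5):
  12 = 2·5 + 2
  5 = 2·2 + 1
  2 = 2·1
so gcd(12, 5) = 1.
1 divides -69, so solutions exist.
Back-substitute for Bézout coefficients:
  1 = 5 - 2·2
  ... = 12·(-2) + 5·(5)
Scale by -69/1 = -69: (u₀, v₀) = (138, -345).
General solution: u = 138 + 5t, v = -345 - 12t for integer t.
u ≥ 0: smallest is 138 mod 5 = 3 (at t = -27), with v = -21.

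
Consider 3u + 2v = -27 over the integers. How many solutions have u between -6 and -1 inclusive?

3

gcd(3, 2) = 1.
By Bézout, 3*(1) + 2*(-1) = 1.
Particular solution: (1, -15).
General solution: u = 1 + 2t, v = -15 - 3t for integer t.
-6 ≤ 1 + 2t ≤ -1 gives t ∈ [-3, -1], which is 3 values.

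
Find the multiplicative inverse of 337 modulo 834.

gcd(834, 337):
  834 = 2*337 + 160
  337 = 2*160 + 17
  160 = 9*17 + 7
  17 = 2*7 + 3
  7 = 2*3 + 1
  3 = 3*1
so gcd(834, 337) = 1.
Back-substitute for Bézout coefficients:
  1 = 7 - 2*3
  ... = 337*(-245) + 834*(99)
So 337*-245 ≡ 1 (mod 834), and -245 mod 834 = 589.

589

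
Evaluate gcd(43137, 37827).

gcd(43137, 37827):
  43137 = 1·37827 + 5310
  37827 = 7·5310 + 657
  5310 = 8·657 + 54
  657 = 12·54 + 9
  54 = 6·9
so gcd(43137, 37827) = 9.

9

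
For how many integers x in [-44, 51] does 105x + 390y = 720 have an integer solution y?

gcd(390, 105):
  390 = 3*105 + 75
  105 = 1*75 + 30
  75 = 2*30 + 15
  30 = 2*15
so gcd(390, 105) = 15.
Back-substitute for Bézout coefficients:
  15 = 75 - 2*30
  ... = 105*(-11) + 390*(3)
Scale by 48: particular solution (-528, 144); reduce x mod 26: (18, -3).
General solution: x = 18 + 26t, y = -3 - 7t for integer t.
-44 ≤ 18 + 26t ≤ 51 gives t ∈ [-2, 1], which is 4 values.

4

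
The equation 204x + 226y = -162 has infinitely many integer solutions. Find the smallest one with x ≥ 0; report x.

69

gcd(226, 204) = 2  (226 = 1×204 + 22, 204 = 9×22 + 6, 22 = 3×6 + 4, 6 = 1×4 + 2, 4 = 2×2).
2 divides -162, so solutions exist.
Back-substituting, 204×(41) + 226×(-37) = 2.
Scale by -162/2 = -81: (x₀, y₀) = (-3321, 2997).
General solution: x = -3321 + 113t, y = 2997 - 102t for integer t.
x ≥ 0: smallest is -3321 mod 113 = 69 (at t = 30), with y = -63.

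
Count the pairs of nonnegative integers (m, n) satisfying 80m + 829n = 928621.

14

gcd(829, 80):
  829 = 10*80 + 29
  80 = 2*29 + 22
  29 = 1*22 + 7
  22 = 3*7 + 1
  7 = 7*1
so gcd(829, 80) = 1.
Back-substitute for Bézout coefficients:
  1 = 22 - 3*7
  ... = 80*(114) + 829*(-11)
Scale by 928621: one solution is (105862794, -10214831). Reduce m mod 829: (323, 1089).
General: m = 323 + 829t, n = 1089 - 80t.
m ≥ 0 ⇒ t ≥ 0; n ≥ 0 ⇒ t ≤ 13. So t ∈ [0, 13]: 14 solutions.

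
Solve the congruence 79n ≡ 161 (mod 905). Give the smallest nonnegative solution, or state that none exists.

529

gcd(905, 79) = 1  (905 = 11*79 + 36, 79 = 2*36 + 7, 36 = 5*7 + 1, 7 = 7*1).
1 divides 161, so solutions exist.
Back-substituting, 79*(-126) + 905*(11) = 1.
So 79*(-126) ≡ 1 (mod 905); multiply by 161: n ≡ -20286 (mod 905).
Smallest nonnegative: n = -20286 mod 905 = 529.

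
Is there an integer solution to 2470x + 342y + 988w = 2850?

gcd(2470, 342) = 38  (2470 = 7*342 + 76, 342 = 4*76 + 38, 76 = 2*38).
gcd(38, 988) = 38.
38 divides 2850, so integer solutions exist.

yes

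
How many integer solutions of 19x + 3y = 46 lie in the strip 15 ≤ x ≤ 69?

gcd(19, 3):
  19 = 6*3 + 1
  3 = 3*1
so gcd(19, 3) = 1.
Back-substitute for Bézout coefficients:
  1 = 19 - 6*3
  ... = 19*(1) + 3*(-6)
Scale by 46: particular solution (46, -276); reduce x mod 3: (1, 9).
General solution: x = 1 + 3t, y = 9 - 19t for integer t.
15 ≤ 1 + 3t ≤ 69 gives t ∈ [5, 22], which is 18 values.

18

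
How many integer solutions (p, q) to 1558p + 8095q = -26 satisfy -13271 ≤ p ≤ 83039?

12

gcd(8095, 1558) = 1.
By Bézout, 1558·(982) + 8095·(-189) = 1.
Particular solution: (6848, -1318).
General solution: p = 6848 + 8095t, q = -1318 - 1558t for integer t.
-13271 ≤ 6848 + 8095t ≤ 83039 gives t ∈ [-2, 9], which is 12 values.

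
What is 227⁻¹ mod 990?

gcd(990, 227) = 1  (990 = 4·227 + 82, 227 = 2·82 + 63, 82 = 1·63 + 19, 63 = 3·19 + 6, 19 = 3·6 + 1, 6 = 6·1).
Back-substituting, 227·(-157) + 990·(36) = 1.
So 227·-157 ≡ 1 (mod 990), and -157 mod 990 = 833.

833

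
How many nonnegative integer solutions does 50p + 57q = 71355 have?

gcd(57, 50):
  57 = 1*50 + 7
  50 = 7*7 + 1
  7 = 7*1
so gcd(57, 50) = 1.
Back-substitute for Bézout coefficients:
  1 = 50 - 7*7
  ... = 50*(8) + 57*(-7)
Scale by 71355: one solution is (570840, -499485). Reduce p mod 57: (42, 1215).
General: p = 42 + 57t, q = 1215 - 50t.
p ≥ 0 ⇒ t ≥ 0; q ≥ 0 ⇒ t ≤ 24. So t ∈ [0, 24]: 25 solutions.

25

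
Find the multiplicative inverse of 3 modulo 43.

gcd(43, 3) = 1  (43 = 14*3 + 1, 3 = 3*1).
Back-substituting, 3*(-14) + 43*(1) = 1.
So 3*-14 ≡ 1 (mod 43), and -14 mod 43 = 29.

29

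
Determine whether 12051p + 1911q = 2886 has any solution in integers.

yes

gcd(12051, 1911):
  12051 = 6·1911 + 585
  1911 = 3·585 + 156
  585 = 3·156 + 117
  156 = 1·117 + 39
  117 = 3·39
so gcd(12051, 1911) = 39.
39 divides 2886, so integer solutions exist.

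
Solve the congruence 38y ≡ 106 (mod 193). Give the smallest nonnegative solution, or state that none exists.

gcd(193, 38) = 1.
1 divides 106, so solutions exist.
By Bézout, 38×(-66) + 193×(13) = 1.
So 38×(-66) ≡ 1 (mod 193); multiply by 106: y ≡ -6996 (mod 193).
Smallest nonnegative: y = -6996 mod 193 = 145.

145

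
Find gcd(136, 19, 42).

1

gcd(136, 19) = 1  (136 = 7×19 + 3, 19 = 6×3 + 1, 3 = 3×1).
gcd(1, 42) = 1.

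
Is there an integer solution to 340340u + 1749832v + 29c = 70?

gcd(1749832, 340340):
  1749832 = 5*340340 + 48132
  340340 = 7*48132 + 3416
  48132 = 14*3416 + 308
  3416 = 11*308 + 28
  308 = 11*28
so gcd(1749832, 340340) = 28.
gcd(28, 29) = 1.
1 divides 70, so integer solutions exist.

yes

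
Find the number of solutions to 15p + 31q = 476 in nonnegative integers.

gcd(31, 15) = 1  (31 = 2*15 + 1, 15 = 15*1).
Back-substituting, 15*(-2) + 31*(1) = 1.
Scale by 476: one solution is (-952, 476). Reduce p mod 31: (9, 11).
General: p = 9 + 31t, q = 11 - 15t.
p ≥ 0 ⇒ t ≥ 0; q ≥ 0 ⇒ t ≤ 0. So t ∈ [0, 0]: 1 solution.

1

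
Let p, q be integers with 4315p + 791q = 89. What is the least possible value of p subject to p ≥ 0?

gcd(4315, 791) = 1  (4315 = 5·791 + 360, 791 = 2·360 + 71, 360 = 5·71 + 5, 71 = 14·5 + 1, 5 = 5·1).
1 divides 89, so solutions exist.
Back-substituting, 4315·(-156) + 791·(851) = 1.
Scale by 89/1 = 89: (p₀, q₀) = (-13884, 75739).
General solution: p = -13884 + 791t, q = 75739 - 4315t for integer t.
p ≥ 0: smallest is -13884 mod 791 = 354 (at t = 18), with q = -1931.

354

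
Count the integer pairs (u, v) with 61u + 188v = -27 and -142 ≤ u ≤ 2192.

12

gcd(188, 61):
  188 = 3×61 + 5
  61 = 12×5 + 1
  5 = 5×1
so gcd(188, 61) = 1.
Back-substitute for Bézout coefficients:
  1 = 61 - 12×5
  ... = 61×(37) + 188×(-12)
Scale by -27: particular solution (-999, 324); reduce u mod 188: (129, -42).
General solution: u = 129 + 188t, v = -42 - 61t for integer t.
-142 ≤ 129 + 188t ≤ 2192 gives t ∈ [-1, 10], which is 12 values.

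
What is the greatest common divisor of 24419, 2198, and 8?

gcd(24419, 2198) = 1  (24419 = 11×2198 + 241, 2198 = 9×241 + 29, 241 = 8×29 + 9, 29 = 3×9 + 2, 9 = 4×2 + 1, 2 = 2×1).
gcd(1, 8) = 1.

1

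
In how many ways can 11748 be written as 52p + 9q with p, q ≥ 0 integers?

25

gcd(52, 9) = 1.
By Bézout, 52*(4) + 9*(-23) = 1.
One solution: (3, 1288).
General: p = 3 + 9t, q = 1288 - 52t.
p ≥ 0 ⇒ t ≥ 0; q ≥ 0 ⇒ t ≤ 24. So t ∈ [0, 24]: 25 solutions.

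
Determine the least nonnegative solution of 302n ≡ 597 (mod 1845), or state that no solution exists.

gcd(1845, 302) = 1.
1 divides 597, so solutions exist.
By Bézout, 302*(-727) + 1845*(119) = 1.
So 302*(-727) ≡ 1 (mod 1845); multiply by 597: n ≡ -434019 (mod 1845).
Smallest nonnegative: n = -434019 mod 1845 = 1401.

1401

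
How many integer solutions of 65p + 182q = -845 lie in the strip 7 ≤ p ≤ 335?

23

gcd(182, 65) = 13  (182 = 2*65 + 52, 65 = 1*52 + 13, 52 = 4*13).
Back-substituting, 65*(3) + 182*(-1) = 13.
Scale by -65: particular solution (-195, 65); reduce p mod 14: (1, -5).
General solution: p = 1 + 14t, q = -5 - 5t for integer t.
7 ≤ 1 + 14t ≤ 335 gives t ∈ [1, 23], which is 23 values.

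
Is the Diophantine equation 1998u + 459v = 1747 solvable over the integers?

no

gcd(1998, 459) = 27  (1998 = 4·459 + 162, 459 = 2·162 + 135, 162 = 1·135 + 27, 135 = 5·27).
27 does not divide 1747 (remainder 19), so no integer solutions.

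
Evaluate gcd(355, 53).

1

gcd(355, 53):
  355 = 6×53 + 37
  53 = 1×37 + 16
  37 = 2×16 + 5
  16 = 3×5 + 1
  5 = 5×1
so gcd(355, 53) = 1.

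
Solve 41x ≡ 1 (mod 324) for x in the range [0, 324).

gcd(324, 41) = 1.
By Bézout, 41·(-79) + 324·(10) = 1.
So 41·-79 ≡ 1 (mod 324), and -79 mod 324 = 245.

245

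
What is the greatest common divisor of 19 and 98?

1

gcd(98, 19):
  98 = 5·19 + 3
  19 = 6·3 + 1
  3 = 3·1
so gcd(98, 19) = 1.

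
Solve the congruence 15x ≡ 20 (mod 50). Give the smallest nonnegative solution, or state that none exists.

gcd(50, 15):
  50 = 3*15 + 5
  15 = 3*5
so gcd(50, 15) = 5.
5 divides 20, so solutions exist.
Back-substitute for Bézout coefficients:
  5 = 50 - 3*15
  ... = 15*(-3) + 50*(1)
So 15*(-3) ≡ 5 (mod 50); multiply by 4: x ≡ -12 (mod 10).
Smallest nonnegative: x = -12 mod 10 = 8.

8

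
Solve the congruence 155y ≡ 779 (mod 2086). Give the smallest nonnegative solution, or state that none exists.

1297

gcd(2086, 155) = 1  (2086 = 13×155 + 71, 155 = 2×71 + 13, 71 = 5×13 + 6, 13 = 2×6 + 1, 6 = 6×1).
1 divides 779, so solutions exist.
Back-substituting, 155×(323) + 2086×(-24) = 1.
So 155×(323) ≡ 1 (mod 2086); multiply by 779: y ≡ 251617 (mod 2086).
Smallest nonnegative: y = 251617 mod 2086 = 1297.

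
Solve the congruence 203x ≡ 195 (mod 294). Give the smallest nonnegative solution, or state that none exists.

no solution

gcd(294, 203) = 7.
7 does not divide 195, so the congruence has no solution.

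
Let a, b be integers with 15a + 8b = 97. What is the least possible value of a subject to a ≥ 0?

gcd(15, 8):
  15 = 1*8 + 7
  8 = 1*7 + 1
  7 = 7*1
so gcd(15, 8) = 1.
1 divides 97, so solutions exist.
Back-substitute for Bézout coefficients:
  1 = 8 - 1*7
  ... = 15*(-1) + 8*(2)
Scale by 97/1 = 97: (a₀, b₀) = (-97, 194).
General solution: a = -97 + 8t, b = 194 - 15t for integer t.
a ≥ 0: smallest is -97 mod 8 = 7 (at t = 13), with b = -1.

7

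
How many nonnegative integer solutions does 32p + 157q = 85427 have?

gcd(157, 32):
  157 = 4*32 + 29
  32 = 1*29 + 3
  29 = 9*3 + 2
  3 = 1*2 + 1
  2 = 2*1
so gcd(157, 32) = 1.
Back-substitute for Bézout coefficients:
  1 = 3 - 1*2
  ... = 32*(54) + 157*(-11)
Scale by 85427: one solution is (4613058, -939697). Reduce p mod 157: (84, 527).
General: p = 84 + 157t, q = 527 - 32t.
p ≥ 0 ⇒ t ≥ 0; q ≥ 0 ⇒ t ≤ 16. So t ∈ [0, 16]: 17 solutions.

17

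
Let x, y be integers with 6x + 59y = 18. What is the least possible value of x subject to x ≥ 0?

gcd(59, 6) = 1  (59 = 9·6 + 5, 6 = 1·5 + 1, 5 = 5·1).
1 divides 18, so solutions exist.
Back-substituting, 6·(10) + 59·(-1) = 1.
Scale by 18/1 = 18: (x₀, y₀) = (180, -18).
General solution: x = 180 + 59t, y = -18 - 6t for integer t.
x ≥ 0: smallest is 180 mod 59 = 3 (at t = -3), with y = 0.

3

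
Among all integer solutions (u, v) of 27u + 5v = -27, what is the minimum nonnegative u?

gcd(27, 5):
  27 = 5·5 + 2
  5 = 2·2 + 1
  2 = 2·1
so gcd(27, 5) = 1.
1 divides -27, so solutions exist.
Back-substitute for Bézout coefficients:
  1 = 5 - 2·2
  ... = 27·(-2) + 5·(11)
Scale by -27/1 = -27: (u₀, v₀) = (54, -297).
General solution: u = 54 + 5t, v = -297 - 27t for integer t.
u ≥ 0: smallest is 54 mod 5 = 4 (at t = -10), with v = -27.

4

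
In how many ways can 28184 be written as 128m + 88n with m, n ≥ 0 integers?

gcd(128, 88) = 8  (128 = 1*88 + 40, 88 = 2*40 + 8, 40 = 5*8).
Back-substituting, 128*(-2) + 88*(3) = 8.
Scale by 3523: one solution is (-7046, 10569). Reduce m mod 11: (5, 313).
General: m = 5 + 11t, n = 313 - 16t.
m ≥ 0 ⇒ t ≥ 0; n ≥ 0 ⇒ t ≤ 19. So t ∈ [0, 19]: 20 solutions.

20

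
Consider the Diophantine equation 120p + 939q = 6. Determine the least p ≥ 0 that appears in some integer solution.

gcd(939, 120) = 3  (939 = 7·120 + 99, 120 = 1·99 + 21, 99 = 4·21 + 15, 21 = 1·15 + 6, 15 = 2·6 + 3, 6 = 2·3).
3 divides 6, so solutions exist.
Back-substituting, 120·(-133) + 939·(17) = 3.
Scale by 6/3 = 2: (p₀, q₀) = (-266, 34).
General solution: p = -266 + 313t, q = 34 - 40t for integer t.
p ≥ 0: smallest is -266 mod 313 = 47 (at t = 1), with q = -6.

47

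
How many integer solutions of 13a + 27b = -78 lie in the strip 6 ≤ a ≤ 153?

gcd(27, 13) = 1.
By Bézout, 13·(-2) + 27·(1) = 1.
Particular solution: (21, -13).
General solution: a = 21 + 27t, b = -13 - 13t for integer t.
6 ≤ 21 + 27t ≤ 153 gives t ∈ [0, 4], which is 5 values.

5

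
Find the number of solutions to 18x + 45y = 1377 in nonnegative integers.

gcd(45, 18) = 9.
By Bézout, 18*(-2) + 45*(1) = 9.
One solution: (4, 29).
General: x = 4 + 5t, y = 29 - 2t.
x ≥ 0 ⇒ t ≥ 0; y ≥ 0 ⇒ t ≤ 14. So t ∈ [0, 14]: 15 solutions.

15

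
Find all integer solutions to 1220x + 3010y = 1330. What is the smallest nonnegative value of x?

gcd(3010, 1220):
  3010 = 2×1220 + 570
  1220 = 2×570 + 80
  570 = 7×80 + 10
  80 = 8×10
so gcd(3010, 1220) = 10.
10 divides 1330, so solutions exist.
Back-substitute for Bézout coefficients:
  10 = 570 - 7×80
  ... = 1220×(-37) + 3010×(15)
Scale by 1330/10 = 133: (x₀, y₀) = (-4921, 1995).
General solution: x = -4921 + 301t, y = 1995 - 122t for integer t.
x ≥ 0: smallest is -4921 mod 301 = 196 (at t = 17), with y = -79.

196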